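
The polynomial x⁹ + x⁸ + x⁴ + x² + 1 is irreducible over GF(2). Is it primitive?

Yes

Write f(x) = x⁹ + x⁸ + x⁴ + x² + 1.
|GF(2^9)^×| = 2^9 − 1 = 511. Prime factorization: 511 = 7·73.
f is primitive ⇔ x has order 511 in GF(2)[x]/(f), i.e. x^(511/q) ≠ 1 for each prime q | 511.
x^(73) mod f = x⁷ + x⁶ + x⁵ + x⁴ + x³ + 1.
x^(7) mod f = x⁷.
None equal 1, so x has full order 511; f is primitive.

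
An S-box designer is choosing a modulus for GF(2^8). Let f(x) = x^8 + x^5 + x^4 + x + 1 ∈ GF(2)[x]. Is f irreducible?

Check for roots in GF(2): f(0) = 1; f(1) = 1.
No roots, so no linear factors.
Monic irreducibles of degree 2 over GF(2): x^2 + x + 1.
None of them divide f (all give nonzero remainder).
Monic irreducibles of degree 3 over GF(2): x^3 + x + 1, x^3 + x^2 + 1.
x^3 + x + 1 divides f: f(x) = (x^3 + x + 1)·(x^5 + x^3 + 1).

No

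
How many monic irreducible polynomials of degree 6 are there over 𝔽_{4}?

x^(4^6) − x is the product of all monic irreducibles of degree dividing 6; Möbius inversion gives N = (1/6) Σ μ(6/d)·4^d.
Divisors of 6: 1, 2, 3, 6; μ(6/d) for each: 1, -1, -1, 1.
Σ = 4^1 − 4^2 − 4^3 + 4^6 = 4020.
N = 4020/6 = 670.

670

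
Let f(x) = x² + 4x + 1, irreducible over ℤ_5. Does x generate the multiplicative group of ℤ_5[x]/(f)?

No

|GF(5^2)^×| = 5^2 − 1 = 24. Prime factorization: 24 = 2^3·3.
f is primitive ⇔ x has order 24 in GF(5)[x]/(f), i.e. x^(24/q) ≠ 1 for each prime q | 24.
x^(12) mod f = 1
x^(8) mod f = x + 4.
Since x^(12) = 1, the order of x divides 12 < 24; not primitive.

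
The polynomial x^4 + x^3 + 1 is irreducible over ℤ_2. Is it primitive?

Yes

Write f(x) = x^4 + x^3 + 1.
|GF(2^4)^×| = 2^4 − 1 = 15. Prime factorization: 15 = 3·5.
f is primitive ⇔ x has order 15 in GF(2)[x]/(f), i.e. x^(15/q) ≠ 1 for each prime q | 15.
x^(5) mod f = x^3 + x + 1.
x^(3) mod f = x^3.
None equal 1, so x has full order 15; f is primitive.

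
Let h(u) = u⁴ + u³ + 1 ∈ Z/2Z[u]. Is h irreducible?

Check for roots in Z/2Z: h(0) = 1; h(1) = 1.
No roots, so no linear factors.
Monic irreducibles of degree 2 over GF(2): u² + u + 1.
None of them divide h (all give nonzero remainder).
No irreducible factor of degree ≤ 2 exists, so h is irreducible over GF(2).

Yes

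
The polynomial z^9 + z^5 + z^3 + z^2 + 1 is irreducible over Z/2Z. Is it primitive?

Yes

Write f(z) = z^9 + z^5 + z^3 + z^2 + 1.
|GF(2^9)^×| = 2^9 − 1 = 511. Prime factorization: 511 = 7·73.
f is primitive ⇔ z has order 511 in GF(2)[z]/(f), i.e. z^(511/q) ≠ 1 for each prime q | 511.
z^(73) mod f = z^7 + z^6 + z^4 + z^3 + z^2 + z + 1.
z^(7) mod f = z^7.
None equal 1, so z has full order 511; f is primitive.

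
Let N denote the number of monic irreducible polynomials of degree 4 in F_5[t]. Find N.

150

By the necklace-counting formula, N_5(4) = (1/4) Σ_{d|4} μ(4/d)·5^d.
Divisors of 4: 1, 2, 4; μ(4/d) for each: 0, -1, 1.
Σ = − 5^2 + 5^4 = 600.
N = 600/4 = 150.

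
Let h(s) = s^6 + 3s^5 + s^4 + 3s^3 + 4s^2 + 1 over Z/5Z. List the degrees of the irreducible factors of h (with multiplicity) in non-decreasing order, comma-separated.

Roots in Z/5Z: h(0) = 1; h(1) = 3; h(2) = 2; h(3) = 2; h(4) = 1.
Complete factorization: h(s) = (s^6 + 3s^5 + s^4 + 3s^3 + 4s^2 + 1).
Factor degrees with multiplicity: 6 = 6.

6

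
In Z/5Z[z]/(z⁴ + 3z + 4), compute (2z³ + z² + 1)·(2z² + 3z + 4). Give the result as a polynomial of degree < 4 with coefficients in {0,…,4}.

Multiply in Z/5Z[z]: (2z³ + z² + 1)·(2z² + 3z + 4) = 4z⁵ + 3z⁴ + z³ + z² + 3z + 4.
Reduce using z⁴ ≡ 2z + 1 (mod z⁴ + 3z + 4).
Reduced: z³ + 4z² + 3z + 2.

z^3 + 4z^2 + 3z + 2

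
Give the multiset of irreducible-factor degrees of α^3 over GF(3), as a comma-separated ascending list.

1, 1, 1

Write g(α) = α^3.
Roots in GF(3): g(0) = 0 → root; g(1) = 1; g(2) = 2.
Linear factors from roots: (α).
Complete factorization: g(α) = (α)^3.
Factor degrees with multiplicity: 1 + 1 + 1 = 3.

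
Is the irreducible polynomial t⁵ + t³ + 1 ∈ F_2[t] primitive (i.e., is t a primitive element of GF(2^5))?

Yes

Write f(t) = t⁵ + t³ + 1.
|GF(2^5)^×| = 2^5 − 1 = 31. Prime factorization: 31 = 31.
f is primitive ⇔ t has order 31 in GF(2)[t]/(f), i.e. t^(31/q) ≠ 1 for each prime q | 31.
t^(1) mod f = t.
None equal 1, so t has full order 31; f is primitive.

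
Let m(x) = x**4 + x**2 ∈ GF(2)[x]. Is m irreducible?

No

Check for roots in GF(2): m(0) = 0 → root; m(1) = 0 → root.
m(0) = 0, so (x) divides m(x); m is reducible.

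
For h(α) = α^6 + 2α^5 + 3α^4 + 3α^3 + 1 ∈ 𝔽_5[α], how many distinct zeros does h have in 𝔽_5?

3

Evaluate at each of the 5 elements of 𝔽_5:
h(0) = 1; h(1) = 0 → root; h(2) = 1; h(3) = 0 → root; h(4) = 0 → root.
Roots: {1, 3, 4}.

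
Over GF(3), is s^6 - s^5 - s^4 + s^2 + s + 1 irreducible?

Write f(s) = s^6 - s^5 - s^4 + s^2 + s + 1.
Check for roots in GF(3): f(0) = 1; f(1) = 2; f(2) = 2.
No roots, so no linear factors.
Monic irreducibles of degree 2 over GF(3): s^2 + 1, s^2 + s - 1, s^2 - s - 1.
None of them divide f (all give nonzero remainder).
Degree-3 irreducible divisors: test the 8 monic irreducibles of degree 3 over GF(3).
None of them divide f (all give nonzero remainder).
No irreducible factor of degree ≤ 3 exists, so f is irreducible over GF(3).

Yes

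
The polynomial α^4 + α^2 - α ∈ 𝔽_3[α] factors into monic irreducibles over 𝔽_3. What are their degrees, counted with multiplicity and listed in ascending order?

1, 1, 2

Write h(α) = α^4 + α^2 - α.
Roots in 𝔽_3: h(0) = 0 → root; h(1) = 1; h(2) = 0 → root.
Linear factors from roots: (α), (α + 1).
Complete factorization: h(α) = (α)·(α + 1)·(α^2 - α - 1).
Factor degrees with multiplicity: 1 + 1 + 2 = 4.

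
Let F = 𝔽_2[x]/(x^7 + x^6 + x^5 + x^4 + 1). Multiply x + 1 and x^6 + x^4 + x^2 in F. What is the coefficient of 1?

Multiply in 𝔽_2[x]: (x + 1)·(x^6 + x^4 + x^2) = x^7 + x^6 + x^5 + x^4 + x^3 + x^2.
Reduce using x^7 ≡ x^6 + x^5 + x^4 + 1 (mod x^7 + x^6 + x^5 + x^4 + 1).
Reduced: x^3 + x^2 + 1.

1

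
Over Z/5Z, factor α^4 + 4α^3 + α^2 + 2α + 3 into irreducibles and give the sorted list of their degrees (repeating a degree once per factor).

4

Write g(α) = α^4 + 4α^3 + α^2 + 2α + 3.
Roots in Z/5Z: g(0) = 3; g(1) = 1; g(2) = 4; g(3) = 2; g(4) = 4.
Complete factorization: g(α) = (α^4 + 4α^3 + α^2 + 2α + 3).
Factor degrees with multiplicity: 4 = 4.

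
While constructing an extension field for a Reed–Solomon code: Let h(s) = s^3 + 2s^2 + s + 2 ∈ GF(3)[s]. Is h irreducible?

Check for roots in GF(3): h(0) = 2; h(1) = 0 → root; h(2) = 2.
h(1) = 0, so (s − 1) divides h(s); h is reducible.

No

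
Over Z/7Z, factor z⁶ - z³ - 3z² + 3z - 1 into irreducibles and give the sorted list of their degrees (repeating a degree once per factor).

Write g(z) = z⁶ - z³ - 3z² + 3z - 1.
Linear factors from roots: (z - 2).
Complete factorization: g(z) = (z - 2)·(z² + 3z + 1)·(z³ - z² - z - 3).
Factor degrees with multiplicity: 1 + 2 + 3 = 6.

1, 2, 3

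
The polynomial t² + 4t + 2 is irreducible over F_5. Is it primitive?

Write f(t) = t² + 4t + 2.
|GF(5^2)^×| = 5^2 − 1 = 24. Prime factorization: 24 = 2^3·3.
f is primitive ⇔ t has order 24 in GF(5)[t]/(f), i.e. t^(24/q) ≠ 1 for each prime q | 24.
t^(12) mod f = 4.
t^(8) mod f = 2t + 1.
None equal 1, so t has full order 24; f is primitive.

Yes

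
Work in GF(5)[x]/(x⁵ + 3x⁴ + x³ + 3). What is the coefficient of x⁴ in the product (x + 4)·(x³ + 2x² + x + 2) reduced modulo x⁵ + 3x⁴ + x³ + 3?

1

Multiply in GF(5)[x]: (x + 4)·(x³ + 2x² + x + 2) = x⁴ + x³ + 4x² + x + 3.
Reduced: x⁴ + x³ + 4x² + x + 3.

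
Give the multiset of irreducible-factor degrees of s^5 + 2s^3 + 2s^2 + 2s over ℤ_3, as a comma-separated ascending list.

Write h(s) = s^5 + 2s^3 + 2s^2 + 2s.
Roots in ℤ_3: h(0) = 0 → root; h(1) = 1; h(2) = 0 → root.
Linear factors from roots: (s), (s + 1).
Complete factorization: h(s) = (s)·(s + 1)^2·(s^2 + s + 2).
Factor degrees with multiplicity: 1 + 1 + 1 + 2 = 5.

1, 1, 1, 2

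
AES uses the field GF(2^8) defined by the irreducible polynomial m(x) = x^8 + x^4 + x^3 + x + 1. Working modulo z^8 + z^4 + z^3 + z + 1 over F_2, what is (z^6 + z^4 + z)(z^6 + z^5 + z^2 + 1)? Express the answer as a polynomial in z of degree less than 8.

z^7 + z^6 + z^5 + z^3

Multiply in F_2[z]: (z^6 + z^4 + z)·(z^6 + z^5 + z^2 + 1) = z^12 + z^11 + z^10 + z^9 + z^8 + z^7 + z^6 + z^4 + z^3 + z.
Reduce using z^8 ≡ z^4 + z^3 + z + 1 (mod z^8 + z^4 + z^3 + z + 1).
Reduced: z^7 + z^6 + z^5 + z^3.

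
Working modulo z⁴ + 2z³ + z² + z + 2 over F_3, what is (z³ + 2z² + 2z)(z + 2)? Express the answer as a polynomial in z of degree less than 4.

Multiply in F_3[z]: (z³ + 2z² + 2z)·(z + 2) = z⁴ + z³ + z.
Reduce using z⁴ ≡ z³ + 2z² + 2z + 1 (mod z⁴ + 2z³ + z² + z + 2).
Reduced: 2z³ + 2z² + 1.

2z^3 + 2z^2 + 1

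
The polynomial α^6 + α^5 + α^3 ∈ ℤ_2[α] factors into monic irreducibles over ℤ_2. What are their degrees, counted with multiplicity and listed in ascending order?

1, 1, 1, 3

Write g(α) = α^6 + α^5 + α^3.
Roots in ℤ_2: g(0) = 0 → root; g(1) = 1.
Linear factors from roots: (α).
Complete factorization: g(α) = (α)^3·(α^3 + α^2 + 1).
Factor degrees with multiplicity: 1 + 1 + 1 + 3 = 6.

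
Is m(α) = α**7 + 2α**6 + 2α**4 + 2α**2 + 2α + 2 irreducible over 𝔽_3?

Yes

Check for roots in 𝔽_3: m(0) = 2; m(1) = 2; m(2) = 2.
No roots, so no linear factors.
Monic irreducibles of degree 2 over GF(3): α**2 + 1, α**2 + α + 2, α**2 + 2α + 2.
None of them divide m (all give nonzero remainder).
Degree-3 irreducible divisors: test the 8 monic irreducibles of degree 3 over GF(3).
None of them divide m (all give nonzero remainder).
No irreducible factor of degree ≤ 3 exists, so m is irreducible over GF(3).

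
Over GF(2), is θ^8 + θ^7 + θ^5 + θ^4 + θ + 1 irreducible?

Write f(θ) = θ^8 + θ^7 + θ^5 + θ^4 + θ + 1.
Check for roots in GF(2): f(0) = 1; f(1) = 0 → root.
f(1) = 0, so (θ − 1) divides f(θ); f is reducible.

No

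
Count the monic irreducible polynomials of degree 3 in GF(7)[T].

By the necklace-counting formula, N_7(3) = (1/3) Σ_{d|3} μ(3/d)·7^d.
Divisors of 3: 1, 3; μ(3/d) for each: -1, 1.
Σ = − 7^1 + 7^3 = 336.
N = 336/3 = 112.

112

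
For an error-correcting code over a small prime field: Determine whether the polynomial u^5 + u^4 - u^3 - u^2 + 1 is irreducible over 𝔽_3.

Yes

Write P(u) = u^5 + u^4 - u^3 - u^2 + 1.
Check for roots in 𝔽_3: P(0) = 1; P(1) = 1; P(2) = 1.
No roots, so no linear factors.
Monic irreducibles of degree 2 over GF(3): u^2 + 1, u^2 + u - 1, u^2 - u - 1.
None of them divide P (all give nonzero remainder).
No irreducible factor of degree ≤ 2 exists, so P is irreducible over GF(3).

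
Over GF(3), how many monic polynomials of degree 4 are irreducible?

18

Gauss's count: N_{3}(4) = (1/4) Σ_{d|4} μ(4/d)·3^d.
Divisors of 4: 1, 2, 4; μ(4/d) for each: 0, -1, 1.
Σ = − 3^2 + 3^4 = 72.
N = 72/4 = 18.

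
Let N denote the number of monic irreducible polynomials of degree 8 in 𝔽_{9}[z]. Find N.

The number of monic irreducibles of degree 8 over GF(9) is (1/8)·Σ_{d∣8} μ(8/d) 9^d.
Divisors of 8: 1, 2, 4, 8; μ(8/d) for each: 0, 0, -1, 1.
Σ = − 9^4 + 9^8 = 43040160.
N = 43040160/8 = 5380020.

5380020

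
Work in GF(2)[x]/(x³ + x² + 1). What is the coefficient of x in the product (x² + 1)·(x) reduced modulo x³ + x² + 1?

1

Multiply in GF(2)[x]: (x² + 1)·(x) = x³ + x.
Reduce using x³ ≡ x² + 1 (mod x³ + x² + 1).
Reduced: x² + x + 1.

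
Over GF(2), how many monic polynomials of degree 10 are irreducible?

Gauss's count: N_{2}(10) = (1/10) Σ_{d|10} μ(10/d)·2^d.
Divisors of 10: 1, 2, 5, 10; μ(10/d) for each: 1, -1, -1, 1.
Σ = 2^1 − 2^2 − 2^5 + 2^10 = 990.
N = 990/10 = 99.

99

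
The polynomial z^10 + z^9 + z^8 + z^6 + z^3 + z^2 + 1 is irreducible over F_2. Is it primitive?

Yes

Write f(z) = z^10 + z^9 + z^8 + z^6 + z^3 + z^2 + 1.
|GF(2^10)^×| = 2^10 − 1 = 1023. Prime factorization: 1023 = 3·11·31.
f is primitive ⇔ z has order 1023 in GF(2)[z]/(f), i.e. z^(1023/q) ≠ 1 for each prime q | 1023.
z^(341) mod f = z^9 + z^7 + z^6 + z^5.
z^(93) mod f = z^8 + z^7 + z^5 + z^2 + 1.
z^(33) mod f = z^7 + z^6 + z^2.
None equal 1, so z has full order 1023; f is primitive.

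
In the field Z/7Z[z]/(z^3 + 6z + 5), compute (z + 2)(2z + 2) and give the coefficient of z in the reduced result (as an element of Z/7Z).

Multiply in Z/7Z[z]: (z + 2)·(2z + 2) = 2z^2 + 6z + 4.
Reduced: 2z^2 + 6z + 4.

6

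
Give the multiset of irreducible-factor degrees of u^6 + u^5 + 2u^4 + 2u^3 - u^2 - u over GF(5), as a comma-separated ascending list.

Write h(u) = u^6 + u^5 + 2u^4 + 2u^3 - u^2 - u.
Roots in GF(5): h(0) = 0 → root; h(1) = 4; h(2) = 3; h(3) = 1; h(4) = 0 → root.
Linear factors from roots: (u), (u + 1).
Complete factorization: h(u) = (u)·(u + 1)·(u^2 + 2u - 2)·(u^2 - 2u - 2).
Factor degrees with multiplicity: 1 + 1 + 2 + 2 = 6.

1, 1, 2, 2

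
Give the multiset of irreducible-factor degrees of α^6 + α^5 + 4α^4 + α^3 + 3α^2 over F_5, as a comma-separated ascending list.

1, 1, 1, 1, 1, 1

Write g(α) = α^6 + α^5 + 4α^4 + α^3 + 3α^2.
Roots in F_5: g(0) = 0 → root; g(1) = 0 → root; g(2) = 0 → root; g(3) = 0 → root; g(4) = 1.
Linear factors from roots: (α), (α + 4), (α + 3), (α + 2).
Complete factorization: g(α) = (α + 3)·(α + 4)·(α)^2·(α + 2)^2.
Factor degrees with multiplicity: 1 + 1 + 1 + 1 + 1 + 1 = 6.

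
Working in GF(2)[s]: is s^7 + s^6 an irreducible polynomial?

No

Write h(s) = s^7 + s^6.
Check for roots in GF(2): h(0) = 0 → root; h(1) = 0 → root.
h(0) = 0, so (s) divides h(s); h is reducible.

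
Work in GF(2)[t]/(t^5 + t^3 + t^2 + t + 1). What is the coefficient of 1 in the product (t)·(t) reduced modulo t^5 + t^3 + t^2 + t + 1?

Multiply in GF(2)[t]: (t)·(t) = t^2.
Reduced: t^2.

0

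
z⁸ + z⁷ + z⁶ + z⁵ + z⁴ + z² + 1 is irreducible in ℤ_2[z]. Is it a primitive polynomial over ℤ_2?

Write f(z) = z⁸ + z⁷ + z⁶ + z⁵ + z⁴ + z² + 1.
|GF(2^8)^×| = 2^8 − 1 = 255. Prime factorization: 255 = 3·5·17.
f is primitive ⇔ z has order 255 in GF(2)[z]/(f), i.e. z^(255/q) ≠ 1 for each prime q | 255.
z^(85) mod f = z⁶ + z⁴ + z³ + z² + 1.
z^(51) mod f = z⁶ + z⁵ + z⁴ + z³ + z.
z^(15) mod f = z⁴ + z².
None equal 1, so z has full order 255; f is primitive.

Yes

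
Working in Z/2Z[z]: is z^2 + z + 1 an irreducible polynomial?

Yes

Write g(z) = z^2 + z + 1.
Check for roots in Z/2Z: g(0) = 1; g(1) = 1.
No roots. A degree-2 polynomial over a field with no linear factor is irreducible.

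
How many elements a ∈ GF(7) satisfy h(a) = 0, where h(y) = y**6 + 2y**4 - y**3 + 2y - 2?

Evaluate at each of the 7 elements of GF(7):
h(0) = 5; h(1) = 2; h(2) = 6; h(3) = 0 → root; h(4) = 0 → root; h(5) = 0 → root; h(6) = 0 → root.
Roots: {3, 4, 5, 6}.

4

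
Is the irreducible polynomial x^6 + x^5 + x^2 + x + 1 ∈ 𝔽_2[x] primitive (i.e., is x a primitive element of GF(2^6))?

Yes

Write f(x) = x^6 + x^5 + x^2 + x + 1.
|GF(2^6)^×| = 2^6 − 1 = 63. Prime factorization: 63 = 3^2·7.
f is primitive ⇔ x has order 63 in GF(2)[x]/(f), i.e. x^(63/q) ≠ 1 for each prime q | 63.
x^(21) mod f = x^5 + x^3 + x^2.
x^(9) mod f = x^3 + x^2 + 1.
None equal 1, so x has full order 63; f is primitive.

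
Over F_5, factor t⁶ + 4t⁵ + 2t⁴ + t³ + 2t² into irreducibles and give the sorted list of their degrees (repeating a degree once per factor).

Write h(t) = t⁶ + 4t⁵ + 2t⁴ + t³ + 2t².
Roots in F_5: h(0) = 0 → root; h(1) = 0 → root; h(2) = 0 → root; h(3) = 3; h(4) = 0 → root.
Linear factors from roots: (t), (t + 4), (t + 3), (t + 1).
Complete factorization: h(t) = (t + 3)·(t + 4)·(t)^2·(t + 1)^2.
Factor degrees with multiplicity: 1 + 1 + 1 + 1 + 1 + 1 = 6.

1, 1, 1, 1, 1, 1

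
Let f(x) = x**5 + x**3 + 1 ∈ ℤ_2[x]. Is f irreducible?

Check for roots in ℤ_2: f(0) = 1; f(1) = 1.
No roots, so no linear factors.
Monic irreducibles of degree 2 over GF(2): x**2 + x + 1.
None of them divide f (all give nonzero remainder).
No irreducible factor of degree ≤ 2 exists, so f is irreducible over GF(2).

Yes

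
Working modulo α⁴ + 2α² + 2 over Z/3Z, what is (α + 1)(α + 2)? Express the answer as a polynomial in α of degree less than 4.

α^2 + 2

Multiply in Z/3Z[α]: (α + 1)·(α + 2) = α² + 2.
Reduced: α² + 2.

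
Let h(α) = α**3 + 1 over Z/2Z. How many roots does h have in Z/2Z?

1

Evaluate at each of the 2 elements of Z/2Z:
h(0) = 1; h(1) = 0 → root.
Roots: {1}.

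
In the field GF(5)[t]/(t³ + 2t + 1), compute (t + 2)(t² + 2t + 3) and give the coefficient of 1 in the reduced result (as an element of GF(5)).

Multiply in GF(5)[t]: (t + 2)·(t² + 2t + 3) = t³ + 4t² + 2t + 1.
Reduce using t³ ≡ 3t + 4 (mod t³ + 2t + 1).
Reduced: 4t².

0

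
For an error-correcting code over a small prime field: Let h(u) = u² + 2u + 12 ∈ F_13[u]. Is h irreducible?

Yes

Check each element of F_13 for a root: h(0)=12, h(1)=2, h(2)=7, h(3)=1, h(4)=10, h(5)=8, h(6)=8, h(7)=10, h(8)=1, h(9)=7, h(10)=2, h(11)=12, h(12)=11.
No roots. A degree-2 polynomial over a field with no linear factor is irreducible.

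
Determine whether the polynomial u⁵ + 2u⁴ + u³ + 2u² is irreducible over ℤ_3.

No

Write h(u) = u⁵ + 2u⁴ + u³ + 2u².
Check for roots in ℤ_3: h(0) = 0 → root; h(1) = 0 → root; h(2) = 2.
h(0) = 0, so (u) divides h(u); h is reducible.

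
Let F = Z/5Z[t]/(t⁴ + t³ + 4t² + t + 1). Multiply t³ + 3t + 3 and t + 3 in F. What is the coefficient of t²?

Multiply in Z/5Z[t]: (t³ + 3t + 3)·(t + 3) = t⁴ + 3t³ + 3t² + 2t + 4.
Reduce using t⁴ ≡ 4t³ + t² + 4t + 4 (mod t⁴ + t³ + 4t² + t + 1).
Reduced: 2t³ + 4t² + t + 3.

4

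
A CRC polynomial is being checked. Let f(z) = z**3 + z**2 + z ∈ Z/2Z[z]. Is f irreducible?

Check for roots in Z/2Z: f(0) = 0 → root; f(1) = 1.
f(0) = 0, so (z) divides f(z); f is reducible.

No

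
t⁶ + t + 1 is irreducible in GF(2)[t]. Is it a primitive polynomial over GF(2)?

Yes

Write f(t) = t⁶ + t + 1.
|GF(2^6)^×| = 2^6 − 1 = 63. Prime factorization: 63 = 3^2·7.
f is primitive ⇔ t has order 63 in GF(2)[t]/(f), i.e. t^(63/q) ≠ 1 for each prime q | 63.
t^(21) mod f = t⁵ + t⁴ + t³ + t + 1.
t^(9) mod f = t⁴ + t³.
None equal 1, so t has full order 63; f is primitive.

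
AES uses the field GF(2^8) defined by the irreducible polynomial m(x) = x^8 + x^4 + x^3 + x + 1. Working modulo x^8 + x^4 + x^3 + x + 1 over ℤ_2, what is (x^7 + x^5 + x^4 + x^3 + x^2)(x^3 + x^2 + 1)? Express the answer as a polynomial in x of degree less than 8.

Multiply in ℤ_2[x]: (x^7 + x^5 + x^4 + x^3 + x^2)·(x^3 + x^2 + 1) = x^10 + x^9 + x^8 + x^7 + x^5 + x^3 + x^2.
Reduce using x^8 ≡ x^4 + x^3 + x + 1 (mod x^8 + x^4 + x^3 + x + 1).
Reduced: x^7 + x^6 + x^5 + x^3 + x^2 + 1.

x^7 + x^6 + x^5 + x^3 + x^2 + 1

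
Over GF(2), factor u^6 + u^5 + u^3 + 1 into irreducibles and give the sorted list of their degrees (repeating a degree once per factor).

Write h(u) = u^6 + u^5 + u^3 + 1.
Roots in GF(2): h(0) = 1; h(1) = 0 → root.
Linear factors from roots: (u + 1).
Complete factorization: h(u) = (u + 1)^3·(u^3 + u + 1).
Factor degrees with multiplicity: 1 + 1 + 1 + 3 = 6.

1, 1, 1, 3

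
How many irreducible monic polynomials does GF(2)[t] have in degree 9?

56

By the necklace-counting formula, N_2(9) = (1/9) Σ_{d|9} μ(9/d)·2^d.
Divisors of 9: 1, 3, 9; μ(9/d) for each: 0, -1, 1.
Σ = − 2^3 + 2^9 = 504.
N = 504/9 = 56.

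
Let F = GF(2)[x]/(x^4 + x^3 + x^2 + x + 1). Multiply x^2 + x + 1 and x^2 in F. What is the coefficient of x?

1

Multiply in GF(2)[x]: (x^2 + x + 1)·(x^2) = x^4 + x^3 + x^2.
Reduce using x^4 ≡ x^3 + x^2 + x + 1 (mod x^4 + x^3 + x^2 + x + 1).
Reduced: x + 1.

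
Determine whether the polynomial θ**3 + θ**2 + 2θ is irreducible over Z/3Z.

No

Write g(θ) = θ**3 + θ**2 + 2θ.
Check for roots in Z/3Z: g(0) = 0 → root; g(1) = 1; g(2) = 1.
g(0) = 0, so (θ) divides g(θ); g is reducible.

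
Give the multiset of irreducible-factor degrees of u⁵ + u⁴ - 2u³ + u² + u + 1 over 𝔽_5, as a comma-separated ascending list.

5

Write f(u) = u⁵ + u⁴ - 2u³ + u² + u + 1.
Roots in 𝔽_5: f(0) = 1; f(1) = 3; f(2) = 4; f(3) = 3; f(4) = 3.
Complete factorization: f(u) = (u⁵ + u⁴ - 2u³ + u² + u + 1).
Factor degrees with multiplicity: 5 = 5.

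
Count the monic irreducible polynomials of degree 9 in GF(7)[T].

4483696

The number of monic irreducibles of degree 9 over GF(7) is (1/9)·Σ_{d∣9} μ(9/d) 7^d.
Divisors of 9: 1, 3, 9; μ(9/d) for each: 0, -1, 1.
Σ = − 7^3 + 7^9 = 40353264.
N = 40353264/9 = 4483696.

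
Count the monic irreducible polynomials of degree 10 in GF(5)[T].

By the necklace-counting formula, N_5(10) = (1/10) Σ_{d|10} μ(10/d)·5^d.
Divisors of 10: 1, 2, 5, 10; μ(10/d) for each: 1, -1, -1, 1.
Σ = 5^1 − 5^2 − 5^5 + 5^10 = 9762480.
N = 9762480/10 = 976248.

976248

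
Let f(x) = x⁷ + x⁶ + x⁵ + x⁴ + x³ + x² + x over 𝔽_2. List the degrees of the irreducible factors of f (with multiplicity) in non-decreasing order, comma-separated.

1, 3, 3

Roots in 𝔽_2: f(0) = 0 → root; f(1) = 1.
Linear factors from roots: (x).
Complete factorization: f(x) = (x)·(x³ + x + 1)·(x³ + x² + 1).
Factor degrees with multiplicity: 1 + 3 + 3 = 7.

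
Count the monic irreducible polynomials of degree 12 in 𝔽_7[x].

1153430600

x^(7^12) − x is the product of all monic irreducibles of degree dividing 12; Möbius inversion gives N = (1/12) Σ μ(12/d)·7^d.
Divisors of 12: 1, 2, 3, 4, 6, 12; μ(12/d) for each: 0, 1, 0, -1, -1, 1.
Σ = 7^2 − 7^4 − 7^6 + 7^12 = 13841167200.
N = 13841167200/12 = 1153430600.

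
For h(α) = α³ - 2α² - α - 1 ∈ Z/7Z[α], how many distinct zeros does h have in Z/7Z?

Evaluate at each of the 7 elements of Z/7Z:
h(0) = 6; h(1) = 4; h(2) = 4; h(3) = 5; h(4) = 6; h(5) = 6; h(6) = 4.
No element is a root.

0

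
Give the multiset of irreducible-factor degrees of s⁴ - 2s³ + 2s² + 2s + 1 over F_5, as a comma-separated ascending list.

Write g(s) = s⁴ - 2s³ + 2s² + 2s + 1.
Roots in F_5: g(0) = 1; g(1) = 4; g(2) = 3; g(3) = 2; g(4) = 4.
Complete factorization: g(s) = (s² + s + 2)·(s² + 2s - 2).
Factor degrees with multiplicity: 2 + 2 = 4.

2, 2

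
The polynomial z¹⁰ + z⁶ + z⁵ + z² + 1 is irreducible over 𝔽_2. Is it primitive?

Yes

Write f(z) = z¹⁰ + z⁶ + z⁵ + z² + 1.
|GF(2^10)^×| = 2^10 − 1 = 1023. Prime factorization: 1023 = 3·11·31.
f is primitive ⇔ z has order 1023 in GF(2)[z]/(f), i.e. z^(1023/q) ≠ 1 for each prime q | 1023.
z^(341) mod f = z⁹ + z⁸ + z⁷ + z⁶ + z + 1.
z^(93) mod f = z⁹ + z⁸ + z⁴ + z³.
z^(33) mod f = z⁹ + z⁷ + z⁵ + z³.
None equal 1, so z has full order 1023; f is primitive.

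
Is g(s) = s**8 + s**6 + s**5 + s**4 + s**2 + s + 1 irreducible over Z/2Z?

Yes

Check for roots in Z/2Z: g(0) = 1; g(1) = 1.
No roots, so no linear factors.
Monic irreducibles of degree 2 over GF(2): s**2 + s + 1.
None of them divide g (all give nonzero remainder).
Monic irreducibles of degree 3 over GF(2): s**3 + s + 1, s**3 + s**2 + 1.
None of them divide g (all give nonzero remainder).
Monic irreducibles of degree 4 over GF(2): s**4 + s + 1, s**4 + s**3 + 1, s**4 + s**3 + s**2 + s + 1.
None of them divide g (all give nonzero remainder).
No irreducible factor of degree ≤ 4 exists, so g is irreducible over GF(2).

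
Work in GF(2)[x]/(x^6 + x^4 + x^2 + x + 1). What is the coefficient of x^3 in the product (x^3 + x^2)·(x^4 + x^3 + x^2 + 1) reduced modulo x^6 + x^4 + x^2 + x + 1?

Multiply in GF(2)[x]: (x^3 + x^2)·(x^4 + x^3 + x^2 + 1) = x^7 + x^4 + x^3 + x^2.
Reduce using x^6 ≡ x^4 + x^2 + x + 1 (mod x^6 + x^4 + x^2 + x + 1).
Reduced: x^5 + x^4 + x.

0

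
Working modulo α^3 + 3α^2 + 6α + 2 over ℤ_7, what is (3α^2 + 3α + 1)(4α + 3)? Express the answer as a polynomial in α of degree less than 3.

6α^2 + 4α

Multiply in ℤ_7[α]: (3α^2 + 3α + 1)·(4α + 3) = 5α^3 + 6α + 3.
Reduce using α^3 ≡ 4α^2 + α + 5 (mod α^3 + 3α^2 + 6α + 2).
Reduced: 6α^2 + 4α.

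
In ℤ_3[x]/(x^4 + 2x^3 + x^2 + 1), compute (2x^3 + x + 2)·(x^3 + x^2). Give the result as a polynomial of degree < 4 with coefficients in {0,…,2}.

Multiply in ℤ_3[x]: (2x^3 + x + 2)·(x^3 + x^2) = 2x^6 + 2x^5 + x^4 + 2x^2.
Reduce using x^4 ≡ x^3 + 2x^2 + 2 (mod x^4 + 2x^3 + x^2 + 1).
Reduced: 2x^3 + 2x.

2x^3 + 2x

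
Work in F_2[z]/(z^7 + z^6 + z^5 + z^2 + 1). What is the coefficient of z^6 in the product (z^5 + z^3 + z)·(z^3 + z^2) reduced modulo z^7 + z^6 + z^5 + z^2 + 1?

Multiply in F_2[z]: (z^5 + z^3 + z)·(z^3 + z^2) = z^8 + z^7 + z^6 + z^5 + z^4 + z^3.
Reduce using z^7 ≡ z^6 + z^5 + z^2 + 1 (mod z^7 + z^6 + z^5 + z^2 + 1).
Reduced: z^5 + z^4 + z.

0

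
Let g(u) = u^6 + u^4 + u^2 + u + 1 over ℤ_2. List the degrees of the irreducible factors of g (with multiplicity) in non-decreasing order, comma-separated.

Roots in ℤ_2: g(0) = 1; g(1) = 1.
Complete factorization: g(u) = (u^6 + u^4 + u^2 + u + 1).
Factor degrees with multiplicity: 6 = 6.

6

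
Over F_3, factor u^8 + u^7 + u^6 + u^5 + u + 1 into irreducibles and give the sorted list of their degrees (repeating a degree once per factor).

1, 1, 1, 2, 3

Write h(u) = u^8 + u^7 + u^6 + u^5 + u + 1.
Roots in F_3: h(0) = 1; h(1) = 0 → root; h(2) = 0 → root.
Linear factors from roots: (u + 2), (u + 1).
Complete factorization: h(u) = (u + 1)·(u + 2)^2·(u^2 + 2u + 2)·(u^3 + 2u + 2).
Factor degrees with multiplicity: 1 + 1 + 1 + 2 + 3 = 8.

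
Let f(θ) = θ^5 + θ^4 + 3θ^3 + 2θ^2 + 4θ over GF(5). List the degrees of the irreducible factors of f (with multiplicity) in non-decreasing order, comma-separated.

Roots in GF(5): f(0) = 0 → root; f(1) = 1; f(2) = 3; f(3) = 0 → root; f(4) = 0 → root.
Linear factors from roots: (θ), (θ + 2), (θ + 1).
Complete factorization: f(θ) = (θ)·(θ + 1)^2·(θ + 2)^2.
Factor degrees with multiplicity: 1 + 1 + 1 + 1 + 1 = 5.

1, 1, 1, 1, 1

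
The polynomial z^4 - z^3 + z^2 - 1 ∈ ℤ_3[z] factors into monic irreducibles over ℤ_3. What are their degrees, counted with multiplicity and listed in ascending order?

Write g(z) = z^4 - z^3 + z^2 - 1.
Roots in ℤ_3: g(0) = 2; g(1) = 0 → root; g(2) = 2.
Linear factors from roots: (z - 1).
Complete factorization: g(z) = (z - 1)^2·(z^2 + z - 1).
Factor degrees with multiplicity: 1 + 1 + 2 = 4.

1, 1, 2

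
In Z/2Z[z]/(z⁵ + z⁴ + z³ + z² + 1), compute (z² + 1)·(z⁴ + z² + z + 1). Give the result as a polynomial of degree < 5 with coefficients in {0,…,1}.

z^3 + z^2

Multiply in Z/2Z[z]: (z² + 1)·(z⁴ + z² + z + 1) = z⁶ + z³ + z + 1.
Reduce using z⁵ ≡ z⁴ + z³ + z² + 1 (mod z⁵ + z⁴ + z³ + z² + 1).
Reduced: z³ + z².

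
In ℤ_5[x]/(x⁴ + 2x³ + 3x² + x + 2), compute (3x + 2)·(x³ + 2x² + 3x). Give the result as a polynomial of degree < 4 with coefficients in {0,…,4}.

2x^3 + 4x^2 + 3x + 4

Multiply in ℤ_5[x]: (3x + 2)·(x³ + 2x² + 3x) = 3x⁴ + 3x³ + 3x² + x.
Reduce using x⁴ ≡ 3x³ + 2x² + 4x + 3 (mod x⁴ + 2x³ + 3x² + x + 2).
Reduced: 2x³ + 4x² + 3x + 4.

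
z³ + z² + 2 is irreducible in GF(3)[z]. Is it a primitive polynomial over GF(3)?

No

Write f(z) = z³ + z² + 2.
|GF(3^3)^×| = 3^3 − 1 = 26. Prime factorization: 26 = 2·13.
f is primitive ⇔ z has order 26 in GF(3)[z]/(f), i.e. z^(26/q) ≠ 1 for each prime q | 26.
z^(13) mod f = 1
z^(2) mod f = z².
Since z^(13) = 1, the order of z divides 13 < 26; not primitive.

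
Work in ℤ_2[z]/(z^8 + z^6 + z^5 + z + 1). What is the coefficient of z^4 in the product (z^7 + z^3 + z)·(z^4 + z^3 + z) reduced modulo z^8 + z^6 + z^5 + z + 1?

1

Multiply in ℤ_2[z]: (z^7 + z^3 + z)·(z^4 + z^3 + z) = z^11 + z^10 + z^8 + z^7 + z^6 + z^5 + z^2.
Reduce using z^8 ≡ z^6 + z^5 + z + 1 (mod z^8 + z^6 + z^5 + z + 1).
Reduced: z^7 + z^6 + z^4 + z^2 + 1.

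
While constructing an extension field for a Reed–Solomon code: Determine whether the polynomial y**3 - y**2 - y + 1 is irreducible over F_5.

No

Write m(y) = y**3 - y**2 - y + 1.
Check for roots in F_5: m(0) = 1; m(1) = 0 → root; m(2) = 3; m(3) = 1; m(4) = 0 → root.
m(1) = 0, so (y − 1) divides m(y); m is reducible.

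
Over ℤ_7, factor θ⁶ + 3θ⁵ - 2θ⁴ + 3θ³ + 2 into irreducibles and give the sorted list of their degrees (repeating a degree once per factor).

1, 1, 1, 3

Write f(θ) = θ⁶ + 3θ⁵ - 2θ⁴ + 3θ³ + 2.
Linear factors from roots: (θ - 1), (θ - 2), (θ - 3).
Complete factorization: f(θ) = (θ - 3)·(θ - 2)·(θ - 1)·(θ³ + 2θ² - θ + 2).
Factor degrees with multiplicity: 1 + 1 + 1 + 3 = 6.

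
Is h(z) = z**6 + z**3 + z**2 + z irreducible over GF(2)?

Check for roots in GF(2): h(0) = 0 → root; h(1) = 0 → root.
h(0) = 0, so (z) divides h(z); h is reducible.

No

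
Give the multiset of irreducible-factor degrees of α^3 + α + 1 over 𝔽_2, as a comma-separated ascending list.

3

Write g(α) = α^3 + α + 1.
Roots in 𝔽_2: g(0) = 1; g(1) = 1.
Complete factorization: g(α) = (α^3 + α + 1).
Factor degrees with multiplicity: 3 = 3.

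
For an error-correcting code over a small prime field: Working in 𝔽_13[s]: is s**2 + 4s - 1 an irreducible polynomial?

Write P(s) = s**2 + 4s - 1.
Check each element of 𝔽_13 for a root: P(0)=12, P(1)=4, P(2)=11, P(3)=7, P(4)=5, P(5)=5, P(6)=7, P(7)=11, P(8)=4, P(9)=12, P(10)=9, P(11)=8, P(12)=9.
No roots. A degree-2 polynomial over a field with no linear factor is irreducible.

Yes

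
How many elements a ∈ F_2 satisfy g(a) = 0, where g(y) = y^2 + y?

2

Evaluate at each of the 2 elements of F_2:
g(0) = 0 → root; g(1) = 0 → root.
Roots: {0, 1}.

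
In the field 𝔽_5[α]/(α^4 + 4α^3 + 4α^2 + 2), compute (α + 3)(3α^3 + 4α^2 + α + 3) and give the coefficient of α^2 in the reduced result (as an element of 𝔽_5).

1

Multiply in 𝔽_5[α]: (α + 3)·(3α^3 + 4α^2 + α + 3) = 3α^4 + 3α^3 + 3α^2 + α + 4.
Reduce using α^4 ≡ α^3 + α^2 + 3 (mod α^4 + 4α^3 + 4α^2 + 2).
Reduced: α^3 + α^2 + α + 3.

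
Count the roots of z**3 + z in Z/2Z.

2

Write P(z) = z**3 + z.
Evaluate at each of the 2 elements of Z/2Z:
P(0) = 0 → root; P(1) = 0 → root.
Roots: {0, 1}.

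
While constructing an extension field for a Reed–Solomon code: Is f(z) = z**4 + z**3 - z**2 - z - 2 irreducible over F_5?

Check for roots in F_5: f(0) = 3; f(1) = 3; f(2) = 1; f(3) = 4; f(4) = 3.
No roots, so no linear factors.
Degree-2 irreducible divisors: test the 10 monic irreducibles of degree 2 over GF(5).
None of them divide f (all give nonzero remainder).
No irreducible factor of degree ≤ 2 exists, so f is irreducible over GF(5).

Yes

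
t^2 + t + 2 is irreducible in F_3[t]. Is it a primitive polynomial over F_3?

Yes

Write f(t) = t^2 + t + 2.
|GF(3^2)^×| = 3^2 − 1 = 8. Prime factorization: 8 = 2^3.
f is primitive ⇔ t has order 8 in GF(3)[t]/(f), i.e. t^(8/q) ≠ 1 for each prime q | 8.
t^(4) mod f = 2.
None equal 1, so t has full order 8; f is primitive.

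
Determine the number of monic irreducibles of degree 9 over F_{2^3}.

x^(8^9) − x is the product of all monic irreducibles of degree dividing 9; Möbius inversion gives N = (1/9) Σ μ(9/d)·8^d.
Divisors of 9: 1, 3, 9; μ(9/d) for each: 0, -1, 1.
Σ = − 8^3 + 8^9 = 134217216.
N = 134217216/9 = 14913024.

14913024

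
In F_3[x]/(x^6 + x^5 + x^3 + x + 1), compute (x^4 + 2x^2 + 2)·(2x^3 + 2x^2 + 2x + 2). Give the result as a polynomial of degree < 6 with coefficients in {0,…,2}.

Multiply in F_3[x]: (x^4 + 2x^2 + 2)·(2x^3 + 2x^2 + 2x + 2) = 2x^7 + 2x^6 + 2x^3 + 2x^2 + x + 1.
Reduce using x^6 ≡ 2x^5 + 2x^3 + 2x + 2 (mod x^6 + x^5 + x^3 + x + 1).
Reduced: x^4 + 2x^3 + 2x + 1.

x^4 + 2x^3 + 2x + 1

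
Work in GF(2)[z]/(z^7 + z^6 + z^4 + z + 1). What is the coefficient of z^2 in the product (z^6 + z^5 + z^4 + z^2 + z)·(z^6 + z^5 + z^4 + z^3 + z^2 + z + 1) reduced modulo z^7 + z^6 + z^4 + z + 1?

Multiply in GF(2)[z]: (z^6 + z^5 + z^4 + z^2 + z)·(z^6 + z^5 + z^4 + z^3 + z^2 + z + 1) = z^12 + z^10 + z^9 + z^7 + z^6 + z^4 + z.
Reduce using z^7 ≡ z^6 + z^4 + z + 1 (mod z^7 + z^6 + z^4 + z + 1).
Reduced: z^5 + z^2.

1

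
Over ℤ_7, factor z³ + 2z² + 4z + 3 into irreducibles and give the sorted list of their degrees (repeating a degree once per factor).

Write f(z) = z³ + 2z² + 4z + 3.
Linear factors from roots: (z + 1).
Complete factorization: f(z) = (z + 1)·(z² + z + 3).
Factor degrees with multiplicity: 1 + 2 = 3.

1, 2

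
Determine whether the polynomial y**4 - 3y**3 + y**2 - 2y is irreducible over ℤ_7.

No

Write g(y) = y**4 - 3y**3 + y**2 - 2y.
Check for roots in ℤ_7: g(0) = 0 → root; g(1) = 4; g(2) = 6; g(3) = 3; g(4) = 2; g(5) = 6; g(6) = 0 → root.
g(0) = 0, so (y) divides g(y); g is reducible.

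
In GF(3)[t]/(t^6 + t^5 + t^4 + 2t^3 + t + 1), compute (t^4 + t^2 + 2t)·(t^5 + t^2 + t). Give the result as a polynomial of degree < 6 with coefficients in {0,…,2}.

t^5 + t^3 + 2t^2 + t + 2

Multiply in GF(3)[t]: (t^4 + t^2 + 2t)·(t^5 + t^2 + t) = t^9 + t^7 + t^5 + t^4 + 2t^2.
Reduce using t^6 ≡ 2t^5 + 2t^4 + t^3 + 2t + 2 (mod t^6 + t^5 + t^4 + 2t^3 + t + 1).
Reduced: t^5 + t^3 + 2t^2 + t + 2.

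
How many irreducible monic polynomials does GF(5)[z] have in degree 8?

x^(5^8) − x is the product of all monic irreducibles of degree dividing 8; Möbius inversion gives N = (1/8) Σ μ(8/d)·5^d.
Divisors of 8: 1, 2, 4, 8; μ(8/d) for each: 0, 0, -1, 1.
Σ = − 5^4 + 5^8 = 390000.
N = 390000/8 = 48750.

48750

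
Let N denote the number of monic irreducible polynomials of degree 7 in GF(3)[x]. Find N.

Gauss's count: N_{3}(7) = (1/7) Σ_{d|7} μ(7/d)·3^d.
Divisors of 7: 1, 7; μ(7/d) for each: -1, 1.
Σ = − 3^1 + 3^7 = 2184.
N = 2184/7 = 312.

312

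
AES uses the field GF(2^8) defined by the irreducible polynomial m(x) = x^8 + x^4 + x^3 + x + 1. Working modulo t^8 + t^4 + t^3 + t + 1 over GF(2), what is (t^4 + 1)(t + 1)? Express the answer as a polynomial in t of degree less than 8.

Multiply in GF(2)[t]: (t^4 + 1)·(t + 1) = t^5 + t^4 + t + 1.
Reduced: t^5 + t^4 + t + 1.

t^5 + t^4 + t + 1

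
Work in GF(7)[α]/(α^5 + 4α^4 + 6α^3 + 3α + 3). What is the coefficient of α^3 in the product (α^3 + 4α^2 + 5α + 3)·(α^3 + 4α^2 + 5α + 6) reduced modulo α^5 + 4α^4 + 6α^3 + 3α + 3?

4

Multiply in GF(7)[α]: (α^3 + 4α^2 + 5α + 3)·(α^3 + 4α^2 + 5α + 6) = α^6 + α^5 + 5α^4 + 5α^2 + 3α + 4.
Reduce using α^5 ≡ 3α^4 + α^3 + 4α + 4 (mod α^5 + 4α^4 + 6α^3 + 3α + 3).
Reduced: 4α^4 + 4α^3 + 2α^2 + 2α + 6.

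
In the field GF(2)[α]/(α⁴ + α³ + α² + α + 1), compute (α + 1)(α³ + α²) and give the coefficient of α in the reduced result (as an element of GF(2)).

1

Multiply in GF(2)[α]: (α + 1)·(α³ + α²) = α⁴ + α².
Reduce using α⁴ ≡ α³ + α² + α + 1 (mod α⁴ + α³ + α² + α + 1).
Reduced: α³ + α + 1.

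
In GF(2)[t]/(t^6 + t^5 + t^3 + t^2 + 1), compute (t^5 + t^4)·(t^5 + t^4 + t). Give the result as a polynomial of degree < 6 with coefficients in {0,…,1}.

Multiply in GF(2)[t]: (t^5 + t^4)·(t^5 + t^4 + t) = t^10 + t^8 + t^6 + t^5.
Reduce using t^6 ≡ t^5 + t^3 + t^2 + 1 (mod t^6 + t^5 + t^3 + t^2 + 1).
Reduced: t.

t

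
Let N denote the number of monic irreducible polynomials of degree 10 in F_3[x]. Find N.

5880

x^(3^10) − x is the product of all monic irreducibles of degree dividing 10; Möbius inversion gives N = (1/10) Σ μ(10/d)·3^d.
Divisors of 10: 1, 2, 5, 10; μ(10/d) for each: 1, -1, -1, 1.
Σ = 3^1 − 3^2 − 3^5 + 3^10 = 58800.
N = 58800/10 = 5880.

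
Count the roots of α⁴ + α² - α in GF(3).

Write f(α) = α⁴ + α² - α.
Evaluate at each of the 3 elements of GF(3):
f(0) = 0 → root; f(1) = 1; f(2) = 0 → root.
Roots: {0, 2}.

2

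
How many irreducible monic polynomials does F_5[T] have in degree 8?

Gauss's count: N_{5}(8) = (1/8) Σ_{d|8} μ(8/d)·5^d.
Divisors of 8: 1, 2, 4, 8; μ(8/d) for each: 0, 0, -1, 1.
Σ = − 5^4 + 5^8 = 390000.
N = 390000/8 = 48750.

48750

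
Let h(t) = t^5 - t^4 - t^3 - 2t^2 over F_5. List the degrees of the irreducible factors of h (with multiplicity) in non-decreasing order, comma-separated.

Roots in F_5: h(0) = 0 → root; h(1) = 2; h(2) = 0 → root; h(3) = 2; h(4) = 2.
Linear factors from roots: (t), (t - 2).
Complete factorization: h(t) = (t - 2)·(t)^2·(t^2 + t + 1).
Factor degrees with multiplicity: 1 + 1 + 1 + 2 = 5.

1, 1, 1, 2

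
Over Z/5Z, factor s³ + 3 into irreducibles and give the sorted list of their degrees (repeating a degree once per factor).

1, 2

Write f(s) = s³ + 3.
Roots in Z/5Z: f(0) = 3; f(1) = 4; f(2) = 1; f(3) = 0 → root; f(4) = 2.
Linear factors from roots: (s + 2).
Complete factorization: f(s) = (s + 2)·(s² + 3s + 4).
Factor degrees with multiplicity: 1 + 2 = 3.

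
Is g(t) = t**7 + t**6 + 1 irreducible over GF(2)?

Check for roots in GF(2): g(0) = 1; g(1) = 1.
No roots, so no linear factors.
Monic irreducibles of degree 2 over GF(2): t**2 + t + 1.
None of them divide g (all give nonzero remainder).
Monic irreducibles of degree 3 over GF(2): t**3 + t + 1, t**3 + t**2 + 1.
None of them divide g (all give nonzero remainder).
No irreducible factor of degree ≤ 3 exists, so g is irreducible over GF(2).

Yes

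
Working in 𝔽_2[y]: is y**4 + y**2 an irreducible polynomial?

No

Write m(y) = y**4 + y**2.
Check for roots in 𝔽_2: m(0) = 0 → root; m(1) = 0 → root.
m(0) = 0, so (y) divides m(y); m is reducible.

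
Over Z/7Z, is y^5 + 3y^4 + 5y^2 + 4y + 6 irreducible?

Write h(y) = y^5 + 3y^4 + 5y^2 + 4y + 6.
Check for roots in Z/7Z: h(0) = 6; h(1) = 5; h(2) = 2; h(3) = 3; h(4) = 4; h(5) = 6; h(6) = 2.
No roots, so no linear factors.
Degree-2 irreducible divisors: test the 21 monic irreducibles of degree 2 over GF(7).
None of them divide h (all give nonzero remainder).
No irreducible factor of degree ≤ 2 exists, so h is irreducible over GF(7).

Yes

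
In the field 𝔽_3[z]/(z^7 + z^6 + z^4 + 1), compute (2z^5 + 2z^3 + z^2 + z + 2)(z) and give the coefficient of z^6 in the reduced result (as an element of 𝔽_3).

Multiply in 𝔽_3[z]: (2z^5 + 2z^3 + z^2 + z + 2)·(z) = 2z^6 + 2z^4 + z^3 + z^2 + 2z.
Reduced: 2z^6 + 2z^4 + z^3 + z^2 + 2z.

2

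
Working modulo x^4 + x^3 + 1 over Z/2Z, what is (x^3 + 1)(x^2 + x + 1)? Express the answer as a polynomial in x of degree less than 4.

Multiply in Z/2Z[x]: (x^3 + 1)·(x^2 + x + 1) = x^5 + x^4 + x^3 + x^2 + x + 1.
Reduce using x^4 ≡ x^3 + 1 (mod x^4 + x^3 + 1).
Reduced: x^3 + x^2 + 1.

x^3 + x^2 + 1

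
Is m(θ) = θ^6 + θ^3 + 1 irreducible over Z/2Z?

Check for roots in Z/2Z: m(0) = 1; m(1) = 1.
No roots, so no linear factors.
Monic irreducibles of degree 2 over GF(2): θ^2 + θ + 1.
None of them divide m (all give nonzero remainder).
Monic irreducibles of degree 3 over GF(2): θ^3 + θ + 1, θ^3 + θ^2 + 1.
None of them divide m (all give nonzero remainder).
No irreducible factor of degree ≤ 3 exists, so m is irreducible over GF(2).

Yes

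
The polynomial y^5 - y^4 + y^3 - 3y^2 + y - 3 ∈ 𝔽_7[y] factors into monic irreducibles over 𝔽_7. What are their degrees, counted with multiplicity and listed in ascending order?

Write g(y) = y^5 - y^4 + y^3 - 3y^2 + y - 3.
Complete factorization: g(y) = (y^2 - y - 3)·(y^3 - 3y + 1).
Factor degrees with multiplicity: 2 + 3 = 5.

2, 3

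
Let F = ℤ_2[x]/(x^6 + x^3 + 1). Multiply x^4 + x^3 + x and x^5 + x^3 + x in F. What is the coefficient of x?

Multiply in ℤ_2[x]: (x^4 + x^3 + x)·(x^5 + x^3 + x) = x^9 + x^8 + x^7 + x^5 + x^2.
Reduce using x^6 ≡ x^3 + 1 (mod x^6 + x^3 + 1).
Reduced: x^4 + x + 1.

1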